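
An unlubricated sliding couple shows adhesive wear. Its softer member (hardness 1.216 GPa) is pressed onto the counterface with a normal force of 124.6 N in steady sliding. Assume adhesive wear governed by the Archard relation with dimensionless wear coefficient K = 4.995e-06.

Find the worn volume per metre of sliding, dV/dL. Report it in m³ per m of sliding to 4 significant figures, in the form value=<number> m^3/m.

value=5.118e-13 m^3/m

All working math runs at full float precision. Printed values are rounded — a lone final rounding to four significant digits.
Convert: Hardness H = 1.216 GPa = 1.216e+09 Pa.
SI base units throughout: W = 124.6 N, H = 1.216e+09 Pa, K = 4.995e-06.
The wear rate dV/dL = K·W/H, per unit distance: 4.995e-06 · 124.6 / 1.216e+09 = 5.118e-13 m³/m.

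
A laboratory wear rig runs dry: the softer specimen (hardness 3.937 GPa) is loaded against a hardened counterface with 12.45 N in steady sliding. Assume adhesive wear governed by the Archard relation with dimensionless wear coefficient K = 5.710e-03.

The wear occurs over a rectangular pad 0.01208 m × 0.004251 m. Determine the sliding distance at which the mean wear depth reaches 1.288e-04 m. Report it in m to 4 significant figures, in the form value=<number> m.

The intermediates are printed rounded; the computation runs at full precision, and rounded just once, at 4 significant digits.
Hardness H = 3.937 GPa = 3.937e+09 Pa.
Contact area A = 0.01208 m × 0.004251 m = 5.135e-05 m².
Working in SI base units: W = 12.45 N, H = 3.937e+09 Pa, K = 5.710e-03.
At the depth limit, V_lim = h_lim·A = 1.288e-04 · 5.135e-05 = 6.614e-09 m³.
Inverting, life L = V_lim·H/(K·W) = 6.614e-09 · 3.937e+09 / (5.710e-03 · 12.45) = 366.3 m.

value=366.3 m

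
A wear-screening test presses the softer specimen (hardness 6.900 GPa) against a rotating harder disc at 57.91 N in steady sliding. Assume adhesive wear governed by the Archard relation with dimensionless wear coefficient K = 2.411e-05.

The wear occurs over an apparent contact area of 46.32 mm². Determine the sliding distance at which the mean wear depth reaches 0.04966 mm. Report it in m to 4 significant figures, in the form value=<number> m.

The computation runs at full float precision, and intermediate values are printed rounded, and rounded just once to four significant figures.
Convert: Hardness H = 6.900 GPa = 6.900e+09 Pa.
Convert: Contact area A = 46.32 mm² = 4.632e-05 m².
Convert: Depth limit h_lim = 0.04966 mm = 4.966e-05 m.
Collected in SI base units: W = 57.91 N, H = 6.900e+09 Pa, K = 2.411e-05.
Volume at the limit: V_lim = h_lim·A = 4.966e-05 · 4.632e-05 = 2.300e-09 m³.
Life L = V_lim·H/(K·W) = 2.300e-09 · 6.900e+09 / (2.411e-05 · 57.91) = 1.137e+04 m.

value=1.137e+04 m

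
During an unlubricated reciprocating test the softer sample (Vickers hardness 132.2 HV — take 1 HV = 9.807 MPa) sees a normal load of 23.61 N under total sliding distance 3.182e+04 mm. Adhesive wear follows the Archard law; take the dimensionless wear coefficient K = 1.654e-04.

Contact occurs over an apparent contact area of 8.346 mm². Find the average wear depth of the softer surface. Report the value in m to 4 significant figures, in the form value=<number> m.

value=1.148e-05 m

Intermediates are displayed rounded. The computation holds exact precision. Rounded just once, at 4 significant digits.
Total distance L = 3.182e+04 mm = 31.82 m.
Hardness H = 132.2 HV × 9.807 MPa/HV = 1296 MPa = 1.296e+09 Pa.
Contact area A = 8.346 mm² = 8.346e-06 m².
SI base units throughout: W = 23.61 N, H = 1.296e+09 Pa, K = 1.654e-04.
Archard relation: V = K·W·L/H = 1.654e-04 · 23.61 · 31.82 / 1.296e+09 = 9.584e-11 m³.
Average depth h = V/A = 9.584e-11 / 8.346e-06 = 1.148e-05 m.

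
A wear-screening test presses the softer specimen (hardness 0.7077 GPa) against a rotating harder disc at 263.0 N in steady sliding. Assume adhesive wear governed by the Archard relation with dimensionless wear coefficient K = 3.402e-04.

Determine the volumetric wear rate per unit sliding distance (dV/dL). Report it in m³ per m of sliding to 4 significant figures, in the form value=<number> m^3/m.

Displayed values are rounded. All working math holds full precision — one last rounding, at 4 significant digits.
Convert: Hardness H = 0.7077 GPa = 7.077e+08 Pa.
Expressed in SI base units: W = 263.0 N, H = 7.077e+08 Pa, K = 3.402e-04.
Rate of wear dV/dL = K·W/H, per unit distance: 3.402e-04 · 263.0 / 7.077e+08 = 1.264e-10 m³/m.

value=1.264e-10 m^3/m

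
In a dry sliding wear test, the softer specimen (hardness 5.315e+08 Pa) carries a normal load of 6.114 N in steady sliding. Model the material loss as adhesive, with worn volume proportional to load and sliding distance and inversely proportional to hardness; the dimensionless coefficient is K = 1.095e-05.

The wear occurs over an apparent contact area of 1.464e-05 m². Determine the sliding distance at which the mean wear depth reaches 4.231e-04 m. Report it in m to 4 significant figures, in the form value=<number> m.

Every step maintains full float precision; the intermediates are shown rounded, and one final rounding, at four significant digits.
Working in SI base units: W = 6.114 N, H = 5.315e+08 Pa, K = 1.095e-05.
Allowed volume V_lim = h_lim·A = 4.231e-04 · 1.464e-05 = 6.194e-09 m³.
Sliding life L = V_lim·H/(K·W) = 6.194e-09 · 5.315e+08 / (1.095e-05 · 6.114) = 4.918e+04 m.

value=4.918e+04 m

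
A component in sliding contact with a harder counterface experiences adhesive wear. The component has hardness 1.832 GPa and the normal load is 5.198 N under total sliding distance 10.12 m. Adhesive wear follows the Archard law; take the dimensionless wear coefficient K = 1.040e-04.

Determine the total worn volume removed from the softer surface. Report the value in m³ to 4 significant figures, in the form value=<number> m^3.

value=2.986e-12 m^3

Every step holds full float precision, and intermediate values are printed rounded; one last rounding, at 4 significant figures.
Hardness H = 1.832 GPa = 1.832e+09 Pa.
SI base units throughout: W = 5.198 N, H = 1.832e+09 Pa, K = 1.040e-04.
Wear volume V = K·W·L/H = 1.040e-04 · 5.198 · 10.12 / 1.832e+09 = 2.986e-12 m³.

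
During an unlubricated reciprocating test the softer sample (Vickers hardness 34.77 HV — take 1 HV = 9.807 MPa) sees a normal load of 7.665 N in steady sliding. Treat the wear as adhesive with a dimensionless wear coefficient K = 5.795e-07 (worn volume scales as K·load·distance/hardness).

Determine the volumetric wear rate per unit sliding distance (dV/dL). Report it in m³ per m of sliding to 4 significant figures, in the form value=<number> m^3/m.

Shown intermediates are rounded — all working math carries full precision. Rounded once at the end: four significant digits.
Hardness H = 34.77 HV × 9.807 MPa/HV = 341.0 MPa = 3.410e+08 Pa.
Working in SI base units: W = 7.665 N, H = 3.410e+08 Pa, K = 5.795e-07.
Sliding wear rate dV/dL = K·W/H (no L dependence): 5.795e-07 · 7.665 / 3.410e+08 = 1.303e-14 m³/m.

value=1.303e-14 m^3/m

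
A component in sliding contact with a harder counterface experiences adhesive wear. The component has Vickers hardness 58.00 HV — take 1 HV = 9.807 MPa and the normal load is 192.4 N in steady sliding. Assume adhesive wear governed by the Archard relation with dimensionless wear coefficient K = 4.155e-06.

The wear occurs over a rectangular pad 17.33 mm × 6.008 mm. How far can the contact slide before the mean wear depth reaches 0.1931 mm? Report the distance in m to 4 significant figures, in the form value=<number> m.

The computation holds exact precision. Intermediate values are printed rounded — a single final rounding, at 4 significant digits.
Convert: Hardness H = 58.00 HV × 9.807 MPa/HV = 568.8 MPa = 5.688e+08 Pa.
Convert: Pad sides 17.33 mm × 6.008 mm = 0.01733 m × 0.006008 m. Contact area A = 0.01733 m × 0.006008 m = 1.041e-04 m².
Convert: Depth limit h_lim = 0.1931 mm = 1.931e-04 m.
As SI base values: W = 192.4 N, H = 5.688e+08 Pa, K = 4.155e-06.
Permissible volume V_lim = h_lim·A = 1.931e-04 · 1.041e-04 = 2.011e-08 m³.
Thus life L = V_lim·H/(K·W) = 2.011e-08 · 5.688e+08 / (4.155e-06 · 192.4) = 1.431e+04 m.

value=1.431e+04 m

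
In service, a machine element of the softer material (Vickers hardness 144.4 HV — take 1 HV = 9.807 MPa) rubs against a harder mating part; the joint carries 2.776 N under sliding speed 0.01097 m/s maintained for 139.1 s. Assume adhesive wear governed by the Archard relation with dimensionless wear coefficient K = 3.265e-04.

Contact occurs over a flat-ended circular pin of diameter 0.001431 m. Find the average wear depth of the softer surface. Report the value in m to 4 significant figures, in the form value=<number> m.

value=6.072e-07 m

The algebra maintains exact precision, and intermediate values are printed rounded — a lone final rounding, at 4 significant digits.
Distance covered L = v·t = 0.01097 m/s × 139.1 s = 1.526 m.
Hardness H = 144.4 HV × 9.807 MPa/HV = 1416 MPa = 1.416e+09 Pa.
Contact area A = π·d²/4 = π·(0.001431 m)²/4 = 1.608e-06 m².
As SI base values: W = 2.776 N, H = 1.416e+09 Pa, K = 3.265e-04.
Worn volume V = K·W·L/H = 3.265e-04 · 2.776 · 1.526 / 1.416e+09 = 9.766e-13 m³.
Wear depth h = V/A = 9.766e-13 / 1.608e-06 = 6.072e-07 m.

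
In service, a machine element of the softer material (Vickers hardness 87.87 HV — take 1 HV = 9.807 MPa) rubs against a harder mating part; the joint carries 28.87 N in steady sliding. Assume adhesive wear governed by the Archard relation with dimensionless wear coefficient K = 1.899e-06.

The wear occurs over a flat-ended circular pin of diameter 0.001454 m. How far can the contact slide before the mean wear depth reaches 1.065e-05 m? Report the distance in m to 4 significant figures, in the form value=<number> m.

Intermediates are shown rounded. Every step keeps exact precision — rounded once at the end: four significant digits.
Hardness H = 87.87 HV × 9.807 MPa/HV = 861.7 MPa = 8.617e+08 Pa.
Contact area A = π·d²/4 = π·(0.001454 m)²/4 = 1.660e-06 m².
Working in SI base units: W = 28.87 N, H = 8.617e+08 Pa, K = 1.899e-06.
Wearable volume V_lim = h_lim·A = 1.065e-05 · 1.660e-06 = 1.768e-11 m³.
So the life L = V_lim·H/(K·W) = 1.768e-11 · 8.617e+08 / (1.899e-06 · 28.87) = 278.0 m.

value=278.0 m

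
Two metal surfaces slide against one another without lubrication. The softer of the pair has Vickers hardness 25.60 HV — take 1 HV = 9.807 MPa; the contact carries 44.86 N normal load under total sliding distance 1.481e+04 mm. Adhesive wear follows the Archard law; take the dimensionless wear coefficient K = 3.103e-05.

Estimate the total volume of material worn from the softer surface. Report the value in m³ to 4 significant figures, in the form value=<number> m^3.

Intermediates appear rounded; all arithmetic holds exact precision — a single final rounding to 4 significant digits.
Convert: The distance L = 1.481e+04 mm = 14.81 m.
Convert: Hardness H = 25.60 HV × 9.807 MPa/HV = 251.1 MPa = 2.511e+08 Pa.
Collected in SI base units: W = 44.86 N, H = 2.511e+08 Pa, K = 3.103e-05.
Apply Archard: V = K·W·L/H = 3.103e-05 · 44.86 · 14.81 / 2.511e+08 = 8.211e-11 m³.

value=8.211e-11 m^3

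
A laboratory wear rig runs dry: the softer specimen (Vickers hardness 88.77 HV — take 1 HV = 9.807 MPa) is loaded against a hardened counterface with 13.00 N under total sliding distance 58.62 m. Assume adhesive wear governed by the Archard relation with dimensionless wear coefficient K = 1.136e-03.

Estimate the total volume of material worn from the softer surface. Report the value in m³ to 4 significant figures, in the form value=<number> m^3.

value=9.944e-10 m^3

The computation runs at full precision, and intermediate values are printed rounded; rounded just once: 4 significant figures.
Hardness H = 88.77 HV × 9.807 MPa/HV = 870.6 MPa = 8.706e+08 Pa.
In SI base units: W = 13.00 N, H = 8.706e+08 Pa, K = 1.136e-03.
Volume removed: V = K·W·L/H = 1.136e-03 · 13.00 · 58.62 / 8.706e+08 = 9.944e-10 m³.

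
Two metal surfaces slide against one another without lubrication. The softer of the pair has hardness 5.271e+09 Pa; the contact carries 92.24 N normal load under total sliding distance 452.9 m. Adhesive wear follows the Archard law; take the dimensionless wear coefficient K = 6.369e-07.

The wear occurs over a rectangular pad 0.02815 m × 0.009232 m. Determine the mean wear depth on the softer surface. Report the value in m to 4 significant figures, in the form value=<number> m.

Shown intermediates are rounded — the computation carries exact precision — a single final rounding to 4 significant figures.
Convert: Contact area A = 0.02815 m × 0.009232 m = 2.599e-04 m².
SI base units throughout: W = 92.24 N, H = 5.271e+09 Pa, K = 6.369e-07.
Worn volume V = K·W·L/H = 6.369e-07 · 92.24 · 452.9 / 5.271e+09 = 5.048e-12 m³.
Average depth h = V/A = 5.048e-12 / 2.599e-04 = 1.942e-08 m.

value=1.942e-08 m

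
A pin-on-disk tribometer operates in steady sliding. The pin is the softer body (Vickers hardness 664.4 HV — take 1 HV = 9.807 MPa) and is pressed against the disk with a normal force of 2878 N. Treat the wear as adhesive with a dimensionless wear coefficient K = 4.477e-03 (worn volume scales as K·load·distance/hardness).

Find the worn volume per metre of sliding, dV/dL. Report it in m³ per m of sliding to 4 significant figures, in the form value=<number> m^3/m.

The computation maintains full precision, and printed values are rounded — rounded once at the end, at four significant figures.
Hardness H = 664.4 HV × 9.807 MPa/HV = 6516 MPa = 6.516e+09 Pa.
Restated in SI base units: W = 2878 N, H = 6.516e+09 Pa, K = 4.477e-03.
Sliding wear rate dV/dL = K·W/H (independent of L): 4.477e-03 · 2878 / 6.516e+09 = 1.977e-09 m³/m.

value=1.977e-09 m^3/m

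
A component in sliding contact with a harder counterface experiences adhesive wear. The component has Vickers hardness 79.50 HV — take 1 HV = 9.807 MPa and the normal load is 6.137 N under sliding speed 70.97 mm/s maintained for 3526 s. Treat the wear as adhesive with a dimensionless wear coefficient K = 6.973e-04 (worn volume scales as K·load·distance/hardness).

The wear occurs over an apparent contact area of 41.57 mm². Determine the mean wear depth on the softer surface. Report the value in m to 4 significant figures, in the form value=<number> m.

value=3.304e-05 m

Intermediate values are printed rounded — every step holds exact precision, and a lone final rounding to four significant digits.
Sliding speed v = 70.97 mm/s = 0.07097 m/s. Distance covered L = v·t = 0.07097 m/s × 3526 s = 250.2 m.
Hardness H = 79.50 HV × 9.807 MPa/HV = 779.7 MPa = 7.797e+08 Pa.
Contact area A = 41.57 mm² = 4.157e-05 m².
Collected in SI base units: W = 6.137 N, H = 7.797e+08 Pa, K = 6.973e-04.
Wear volume V = K·W·L/H = 6.973e-04 · 6.137 · 250.2 / 7.797e+08 = 1.374e-09 m³.
Average depth h = V/A = 1.374e-09 / 4.157e-05 = 3.304e-05 m.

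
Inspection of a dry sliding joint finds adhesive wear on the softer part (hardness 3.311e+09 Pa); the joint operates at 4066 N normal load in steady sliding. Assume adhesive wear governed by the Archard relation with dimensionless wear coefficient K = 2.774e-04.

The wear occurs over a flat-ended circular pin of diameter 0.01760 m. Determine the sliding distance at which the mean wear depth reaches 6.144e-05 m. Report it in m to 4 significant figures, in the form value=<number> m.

value=43.88 m

Intermediates appear rounded; the computation runs at exact precision; a lone final rounding, at four significant figures.
Contact area A = π·d²/4 = π·(0.01760 m)²/4 = 2.433e-04 m².
In SI base units: W = 4066 N, H = 3.311e+09 Pa, K = 2.774e-04.
Limit volume V_lim = h_lim·A = 6.144e-05 · 2.433e-04 = 1.495e-08 m³.
Sliding life L = V_lim·H/(K·W) = 1.495e-08 · 3.311e+09 / (2.774e-04 · 4066) = 43.88 m.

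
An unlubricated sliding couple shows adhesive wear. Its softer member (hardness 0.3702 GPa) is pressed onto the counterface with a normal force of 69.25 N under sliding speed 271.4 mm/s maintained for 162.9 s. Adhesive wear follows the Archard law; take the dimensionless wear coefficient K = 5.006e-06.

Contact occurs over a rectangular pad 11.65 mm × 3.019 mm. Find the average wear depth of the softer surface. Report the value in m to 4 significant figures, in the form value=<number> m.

Each operation runs at full float precision — intermediates are shown rounded, and one final rounding to four significant digits.
Convert: Sliding speed v = 271.4 mm/s = 0.2714 m/s. Distance covered L = v·t = 0.2714 m/s × 162.9 s = 44.21 m.
Convert: Hardness H = 0.3702 GPa = 3.702e+08 Pa.
Convert: Pad sides 11.65 mm × 3.019 mm = 0.01165 m × 0.003019 m. Contact area A = 0.01165 m × 0.003019 m = 3.517e-05 m².
As SI base values: W = 69.25 N, H = 3.702e+08 Pa, K = 5.006e-06.
Archard relation: V = K·W·L/H = 5.006e-06 · 69.25 · 44.21 / 3.702e+08 = 4.140e-11 m³.
Mean depth h = V/A = 4.140e-11 / 3.517e-05 = 1.177e-06 m.

value=1.177e-06 m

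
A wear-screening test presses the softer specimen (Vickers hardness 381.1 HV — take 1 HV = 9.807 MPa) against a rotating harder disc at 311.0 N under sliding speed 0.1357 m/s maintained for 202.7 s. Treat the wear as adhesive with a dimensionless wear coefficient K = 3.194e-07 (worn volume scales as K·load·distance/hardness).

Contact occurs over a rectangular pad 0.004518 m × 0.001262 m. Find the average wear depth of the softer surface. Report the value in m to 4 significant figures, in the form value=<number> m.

value=1.282e-07 m

Each operation carries exact precision, and the intermediates are displayed rounded; a single final rounding to four significant digits.
Convert: Path length L = v·t = 0.1357 m/s × 202.7 s = 27.51 m.
Convert: Hardness H = 381.1 HV × 9.807 MPa/HV = 3737 MPa = 3.737e+09 Pa.
Convert: Contact area A = 0.004518 m × 0.001262 m = 5.702e-06 m².
SI base units throughout: W = 311.0 N, H = 3.737e+09 Pa, K = 3.194e-07.
The Archard volume V = K·W·L/H = 3.194e-07 · 311.0 · 27.51 / 3.737e+09 = 7.311e-13 m³.
Mean depth h = V/A = 7.311e-13 / 5.702e-06 = 1.282e-07 m.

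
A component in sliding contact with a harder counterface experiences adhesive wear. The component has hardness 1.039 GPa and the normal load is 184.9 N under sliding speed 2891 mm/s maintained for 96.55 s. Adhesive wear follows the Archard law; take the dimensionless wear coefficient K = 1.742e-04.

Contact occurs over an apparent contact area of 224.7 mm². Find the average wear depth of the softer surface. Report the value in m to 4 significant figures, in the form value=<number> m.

value=3.851e-05 m

Intermediate values appear rounded — all working math maintains exact precision — rounded once at the end: 4 significant digits.
Convert: Sliding speed v = 2891 mm/s = 2.891 m/s. Path length L = v·t = 2.891 m/s × 96.55 s = 279.1 m.
Convert: Hardness H = 1.039 GPa = 1.039e+09 Pa.
Convert: Contact area A = 224.7 mm² = 2.247e-04 m².
In SI base units: W = 184.9 N, H = 1.039e+09 Pa, K = 1.742e-04.
By Archard's law, V = K·W·L/H = 1.742e-04 · 184.9 · 279.1 / 1.039e+09 = 8.653e-09 m³.
Depth of wear h = V/A = 8.653e-09 / 2.247e-04 = 3.851e-05 m.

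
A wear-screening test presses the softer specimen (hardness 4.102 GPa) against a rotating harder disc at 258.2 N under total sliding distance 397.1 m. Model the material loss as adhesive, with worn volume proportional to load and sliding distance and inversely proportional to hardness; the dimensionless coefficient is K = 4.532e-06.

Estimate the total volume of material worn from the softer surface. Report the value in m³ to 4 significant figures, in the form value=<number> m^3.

The computation keeps full float precision, and the intermediates are printed rounded — a single final rounding to four significant digits.
Hardness H = 4.102 GPa = 4.102e+09 Pa.
In SI base units, W = 258.2 N, H = 4.102e+09 Pa, K = 4.532e-06.
The Archard volume V = K·W·L/H = 4.532e-06 · 258.2 · 397.1 / 4.102e+09 = 1.133e-10 m³.

value=1.133e-10 m^3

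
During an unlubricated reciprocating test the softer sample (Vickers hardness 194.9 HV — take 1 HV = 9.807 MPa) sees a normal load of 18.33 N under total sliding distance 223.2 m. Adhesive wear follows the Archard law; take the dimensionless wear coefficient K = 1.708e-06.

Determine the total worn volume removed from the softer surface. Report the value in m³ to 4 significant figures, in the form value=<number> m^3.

value=3.656e-12 m^3

Intermediate values appear rounded — all arithmetic carries full precision; a single final rounding to 4 significant figures.
Convert: Hardness H = 194.9 HV × 9.807 MPa/HV = 1911 MPa = 1.911e+09 Pa.
Collected in SI base units: W = 18.33 N, H = 1.911e+09 Pa, K = 1.708e-06.
Archard relation: V = K·W·L/H = 1.708e-06 · 18.33 · 223.2 / 1.911e+09 = 3.656e-12 m³.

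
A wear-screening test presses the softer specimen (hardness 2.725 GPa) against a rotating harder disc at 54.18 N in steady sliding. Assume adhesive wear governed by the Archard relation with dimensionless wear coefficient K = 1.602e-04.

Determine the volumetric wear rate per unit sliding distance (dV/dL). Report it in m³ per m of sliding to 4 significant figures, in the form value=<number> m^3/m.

Printed values are rounded — the computation carries exact precision. Rounded once at the end to 4 significant figures.
Hardness H = 2.725 GPa = 2.725e+09 Pa.
SI base units throughout: W = 54.18 N, H = 2.725e+09 Pa, K = 1.602e-04.
Volumetric rate dV/dL = K·W/H: 1.602e-04 · 54.18 / 2.725e+09 = 3.185e-12 m³/m.

value=3.185e-12 m^3/m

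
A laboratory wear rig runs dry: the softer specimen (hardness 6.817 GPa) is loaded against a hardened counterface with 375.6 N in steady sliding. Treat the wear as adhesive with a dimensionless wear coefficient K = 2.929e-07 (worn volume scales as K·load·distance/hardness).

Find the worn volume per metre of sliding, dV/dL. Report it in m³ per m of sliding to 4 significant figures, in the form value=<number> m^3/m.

value=1.614e-14 m^3/m

The algebra runs at exact precision — intermediates are shown rounded, and one last rounding: four significant digits.
Hardness H = 6.817 GPa = 6.817e+09 Pa.
Expressed in SI base units: W = 375.6 N, H = 6.817e+09 Pa, K = 2.929e-07.
The wear rate dV/dL = K·W/H, so: 2.929e-07 · 375.6 / 6.817e+09 = 1.614e-14 m³/m.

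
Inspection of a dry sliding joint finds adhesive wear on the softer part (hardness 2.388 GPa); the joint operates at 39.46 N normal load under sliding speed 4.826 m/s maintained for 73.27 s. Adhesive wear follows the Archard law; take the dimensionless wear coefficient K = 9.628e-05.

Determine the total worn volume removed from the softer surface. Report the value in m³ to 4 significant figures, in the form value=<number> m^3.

value=5.626e-10 m^3

Intermediate values are displayed rounded; all working math carries full float precision. Rounded once at the end to 4 significant digits.
Convert: Sliding distance L = v·t = 4.826 m/s × 73.27 s = 353.6 m.
Convert: Hardness H = 2.388 GPa = 2.388e+09 Pa.
Collected in SI base units: W = 39.46 N, H = 2.388e+09 Pa, K = 9.628e-05.
Wear volume V = K·W·L/H = 9.628e-05 · 39.46 · 353.6 / 2.388e+09 = 5.626e-10 m³.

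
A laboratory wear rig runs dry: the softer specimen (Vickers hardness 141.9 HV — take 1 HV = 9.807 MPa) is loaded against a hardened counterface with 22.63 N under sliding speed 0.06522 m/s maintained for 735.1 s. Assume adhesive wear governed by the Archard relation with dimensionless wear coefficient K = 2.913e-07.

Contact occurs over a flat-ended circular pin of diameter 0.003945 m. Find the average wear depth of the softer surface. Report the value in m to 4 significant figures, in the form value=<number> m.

The algebra runs at exact precision — shown intermediates are rounded, and one last rounding, at 4 significant digits.
Distance L = v·t = 0.06522 m/s × 735.1 s = 47.94 m.
Hardness H = 141.9 HV × 9.807 MPa/HV = 1392 MPa = 1.392e+09 Pa.
Contact area A = π·d²/4 = π·(0.003945 m)²/4 = 1.222e-05 m².
In SI base units: W = 22.63 N, H = 1.392e+09 Pa, K = 2.913e-07.
By Archard's law, V = K·W·L/H = 2.913e-07 · 22.63 · 47.94 / 1.392e+09 = 2.271e-13 m³.
Average depth h = V/A = 2.271e-13 / 1.222e-05 = 1.858e-08 m.

value=1.858e-08 m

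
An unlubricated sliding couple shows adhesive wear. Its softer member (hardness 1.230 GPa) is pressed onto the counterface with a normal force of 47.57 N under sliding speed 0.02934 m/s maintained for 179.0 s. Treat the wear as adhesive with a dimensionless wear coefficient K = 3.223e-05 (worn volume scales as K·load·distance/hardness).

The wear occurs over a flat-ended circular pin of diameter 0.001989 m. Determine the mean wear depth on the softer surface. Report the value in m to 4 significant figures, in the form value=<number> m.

value=2.107e-06 m

The intermediates appear rounded — all working math maintains full precision, and a single final rounding, at 4 significant figures.
Distance covered L = v·t = 0.02934 m/s × 179.0 s = 5.252 m.
Hardness H = 1.230 GPa = 1.230e+09 Pa.
Contact area A = π·d²/4 = π·(0.001989 m)²/4 = 3.107e-06 m².
Working in SI base units: W = 47.57 N, H = 1.230e+09 Pa, K = 3.223e-05.
Volume removed: V = K·W·L/H = 3.223e-05 · 47.57 · 5.252 / 1.230e+09 = 6.546e-12 m³.
Depth h = V/A = 6.546e-12 / 3.107e-06 = 2.107e-06 m.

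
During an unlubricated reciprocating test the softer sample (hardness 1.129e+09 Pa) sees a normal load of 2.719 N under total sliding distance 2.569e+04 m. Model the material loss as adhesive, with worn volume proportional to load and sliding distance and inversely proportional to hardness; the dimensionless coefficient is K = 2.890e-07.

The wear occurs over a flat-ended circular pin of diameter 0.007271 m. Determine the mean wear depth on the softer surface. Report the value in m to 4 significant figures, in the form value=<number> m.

value=4.306e-07 m

Each operation maintains full precision. Quoted intermediates are rounded; one final rounding, at four significant figures.
Contact area A = π·d²/4 = π·(0.007271 m)²/4 = 4.152e-05 m².
Expressed in SI base units: W = 2.719 N, H = 1.129e+09 Pa, K = 2.890e-07.
Archard volume V = K·W·L/H = 2.890e-07 · 2.719 · 2.569e+04 / 1.129e+09 = 1.788e-11 m³.
Depth of wear h = V/A = 1.788e-11 / 4.152e-05 = 4.306e-07 m.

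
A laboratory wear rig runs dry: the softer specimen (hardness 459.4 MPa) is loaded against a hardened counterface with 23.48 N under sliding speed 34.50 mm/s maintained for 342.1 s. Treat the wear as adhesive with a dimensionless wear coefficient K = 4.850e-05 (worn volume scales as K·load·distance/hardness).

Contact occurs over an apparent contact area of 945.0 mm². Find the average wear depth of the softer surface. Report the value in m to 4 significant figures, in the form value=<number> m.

value=3.096e-08 m

All arithmetic carries exact precision; intermediate values are shown rounded, and a single final rounding: four significant digits.
Sliding speed v = 34.50 mm/s = 0.03450 m/s. Distance L = v·t = 0.03450 m/s × 342.1 s = 11.80 m.
Hardness H = 459.4 MPa = 4.594e+08 Pa.
Contact area A = 945.0 mm² = 9.450e-04 m².
Expressed in SI base units: W = 23.48 N, H = 4.594e+08 Pa, K = 4.850e-05.
Archard relation: V = K·W·L/H = 4.850e-05 · 23.48 · 11.80 / 4.594e+08 = 2.926e-11 m³.
Mean depth h = V/A = 2.926e-11 / 9.450e-04 = 3.096e-08 m.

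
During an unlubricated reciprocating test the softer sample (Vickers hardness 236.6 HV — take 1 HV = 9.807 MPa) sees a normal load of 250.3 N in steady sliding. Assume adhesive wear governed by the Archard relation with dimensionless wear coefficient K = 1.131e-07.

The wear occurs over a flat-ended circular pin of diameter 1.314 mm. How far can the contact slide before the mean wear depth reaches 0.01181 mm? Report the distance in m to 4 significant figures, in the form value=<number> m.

Intermediate values are shown rounded; all arithmetic holds full float precision; rounded just once: 4 significant digits.
Convert: Hardness H = 236.6 HV × 9.807 MPa/HV = 2320 MPa = 2.320e+09 Pa.
Convert: Pin diameter d = 1.314 mm = 0.001314 m. Contact area A = π·d²/4 = π·(0.001314 m)²/4 = 1.356e-06 m².
Convert: Depth limit h_lim = 0.01181 mm = 1.181e-05 m.
SI base units throughout: W = 250.3 N, H = 2.320e+09 Pa, K = 1.131e-07.
Limit volume V_lim = h_lim·A = 1.181e-05 · 1.356e-06 = 1.602e-11 m³.
So the life L = V_lim·H/(K·W) = 1.602e-11 · 2.320e+09 / (1.131e-07 · 250.3) = 1313 m.

value=1313 m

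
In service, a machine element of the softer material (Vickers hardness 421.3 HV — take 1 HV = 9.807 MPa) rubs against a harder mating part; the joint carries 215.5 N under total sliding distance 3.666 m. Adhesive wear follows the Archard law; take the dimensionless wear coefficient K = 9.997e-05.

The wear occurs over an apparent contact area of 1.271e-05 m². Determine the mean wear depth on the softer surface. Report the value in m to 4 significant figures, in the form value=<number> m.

value=1.504e-06 m

Intermediates appear rounded, and each operation carries full float precision — a single final rounding, at 4 significant digits.
Convert: Hardness H = 421.3 HV × 9.807 MPa/HV = 4132 MPa = 4.132e+09 Pa.
SI base units throughout: W = 215.5 N, H = 4.132e+09 Pa, K = 9.997e-05.
By Archard's law, V = K·W·L/H = 9.997e-05 · 215.5 · 3.666 / 4.132e+09 = 1.912e-11 m³.
Average depth h = V/A = 1.912e-11 / 1.271e-05 = 1.504e-06 m.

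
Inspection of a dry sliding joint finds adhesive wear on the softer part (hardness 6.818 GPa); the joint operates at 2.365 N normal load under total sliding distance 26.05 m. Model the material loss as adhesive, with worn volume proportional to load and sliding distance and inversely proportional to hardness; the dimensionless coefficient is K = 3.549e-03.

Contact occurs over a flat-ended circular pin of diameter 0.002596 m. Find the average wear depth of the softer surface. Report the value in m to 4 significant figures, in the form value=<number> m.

value=6.059e-06 m

All working math carries full float precision — the intermediates appear rounded — one final rounding to four significant digits.
Convert: Hardness H = 6.818 GPa = 6.818e+09 Pa.
Convert: Contact area A = π·d²/4 = π·(0.002596 m)²/4 = 5.293e-06 m².
Collected in SI base units: W = 2.365 N, H = 6.818e+09 Pa, K = 3.549e-03.
Apply Archard: V = K·W·L/H = 3.549e-03 · 2.365 · 26.05 / 6.818e+09 = 3.207e-11 m³.
Average depth h = V/A = 3.207e-11 / 5.293e-06 = 6.059e-06 m.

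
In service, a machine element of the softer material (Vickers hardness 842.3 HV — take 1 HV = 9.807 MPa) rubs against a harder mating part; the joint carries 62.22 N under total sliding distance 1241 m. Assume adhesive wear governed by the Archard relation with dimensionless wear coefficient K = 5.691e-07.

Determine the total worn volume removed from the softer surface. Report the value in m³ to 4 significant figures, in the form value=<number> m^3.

Every step holds full precision — the intermediates appear rounded — a single final rounding: four significant digits.
Hardness H = 842.3 HV × 9.807 MPa/HV = 8260 MPa = 8.260e+09 Pa.
In SI base units: W = 62.22 N, H = 8.260e+09 Pa, K = 5.691e-07.
By Archard's law, V = K·W·L/H = 5.691e-07 · 62.22 · 1241 / 8.260e+09 = 5.320e-12 m³.

value=5.320e-12 m^3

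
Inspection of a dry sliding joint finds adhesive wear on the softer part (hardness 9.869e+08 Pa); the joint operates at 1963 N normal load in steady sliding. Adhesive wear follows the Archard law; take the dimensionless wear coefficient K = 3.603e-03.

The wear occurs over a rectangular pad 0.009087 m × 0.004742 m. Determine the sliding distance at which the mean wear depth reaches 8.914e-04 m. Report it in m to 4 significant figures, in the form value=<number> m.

value=5.360 m

All working math runs at full precision — intermediate values are printed rounded; one last rounding, at four significant digits.
Convert: Contact area A = 0.009087 m × 0.004742 m = 4.309e-05 m².
As SI base values: W = 1963 N, H = 9.869e+08 Pa, K = 3.603e-03.
Limit volume V_lim = h_lim·A = 8.914e-04 · 4.309e-05 = 3.841e-08 m³.
Life L = V_lim·H/(K·W) = 3.841e-08 · 9.869e+08 / (3.603e-03 · 1963) = 5.360 m.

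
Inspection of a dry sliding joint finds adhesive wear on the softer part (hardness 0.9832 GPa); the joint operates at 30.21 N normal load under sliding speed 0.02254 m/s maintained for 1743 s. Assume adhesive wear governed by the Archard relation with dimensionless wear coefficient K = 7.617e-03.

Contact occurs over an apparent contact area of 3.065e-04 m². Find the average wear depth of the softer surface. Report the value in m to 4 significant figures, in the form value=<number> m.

value=3.000e-05 m

Printed values are rounded. All arithmetic maintains full precision; rounded just once: four significant figures.
Distance covered L = v·t = 0.02254 m/s × 1743 s = 39.29 m.
Hardness H = 0.9832 GPa = 9.832e+08 Pa.
Collected in SI base units: W = 30.21 N, H = 9.832e+08 Pa, K = 7.617e-03.
Worn volume V = K·W·L/H = 7.617e-03 · 30.21 · 39.29 / 9.832e+08 = 9.195e-09 m³.
Mean depth h = V/A = 9.195e-09 / 3.065e-04 = 3.000e-05 m.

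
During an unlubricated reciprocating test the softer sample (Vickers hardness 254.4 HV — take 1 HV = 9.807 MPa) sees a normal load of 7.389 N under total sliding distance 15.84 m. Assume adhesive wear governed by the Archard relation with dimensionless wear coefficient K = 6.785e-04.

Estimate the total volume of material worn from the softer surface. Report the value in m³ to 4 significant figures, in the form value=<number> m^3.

value=3.183e-11 m^3

All arithmetic keeps full float precision — intermediate values appear rounded, and a single final rounding, at four significant digits.
Convert: Hardness H = 254.4 HV × 9.807 MPa/HV = 2495 MPa = 2.495e+09 Pa.
Working in SI base units: W = 7.389 N, H = 2.495e+09 Pa, K = 6.785e-04.
Wear volume V = K·W·L/H = 6.785e-04 · 7.389 · 15.84 / 2.495e+09 = 3.183e-11 m³.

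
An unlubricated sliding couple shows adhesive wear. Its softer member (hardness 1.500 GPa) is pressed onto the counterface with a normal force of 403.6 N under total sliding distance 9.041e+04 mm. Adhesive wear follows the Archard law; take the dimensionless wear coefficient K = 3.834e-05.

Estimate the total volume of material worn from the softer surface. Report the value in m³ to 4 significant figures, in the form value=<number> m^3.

Intermediates are printed rounded. The computation keeps full precision, and one final rounding: four significant figures.
Convert: Sliding distance L = 9.041e+04 mm = 90.41 m.
Convert: Hardness H = 1.500 GPa = 1.500e+09 Pa.
As SI base values: W = 403.6 N, H = 1.500e+09 Pa, K = 3.834e-05.
Archard relation: V = K·W·L/H = 3.834e-05 · 403.6 · 90.41 / 1.500e+09 = 9.327e-10 m³.

value=9.327e-10 m^3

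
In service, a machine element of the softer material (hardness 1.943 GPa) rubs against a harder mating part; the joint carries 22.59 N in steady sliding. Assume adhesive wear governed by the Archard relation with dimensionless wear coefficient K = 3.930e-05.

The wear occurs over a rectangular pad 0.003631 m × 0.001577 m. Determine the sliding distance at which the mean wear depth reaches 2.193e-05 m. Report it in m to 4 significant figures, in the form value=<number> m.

value=274.8 m

Intermediates are printed rounded, and all arithmetic carries full float precision; a single final rounding: 4 significant figures.
Convert: Hardness H = 1.943 GPa = 1.943e+09 Pa.
Convert: Contact area A = 0.003631 m × 0.001577 m = 5.726e-06 m².
Working in SI base units: W = 22.59 N, H = 1.943e+09 Pa, K = 3.930e-05.
Wearable volume V_lim = h_lim·A = 2.193e-05 · 5.726e-06 = 1.256e-10 m³.
Inverting, life L = V_lim·H/(K·W) = 1.256e-10 · 1.943e+09 / (3.930e-05 · 22.59) = 274.8 m.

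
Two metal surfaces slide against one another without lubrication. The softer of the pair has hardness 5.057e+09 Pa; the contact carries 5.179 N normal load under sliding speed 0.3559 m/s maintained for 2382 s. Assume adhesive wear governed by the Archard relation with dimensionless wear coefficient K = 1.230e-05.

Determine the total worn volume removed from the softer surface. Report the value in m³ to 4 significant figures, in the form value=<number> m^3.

value=1.068e-11 m^3

Each operation runs at full precision; intermediates are displayed rounded, and rounded just once, at four significant digits.
Convert: Path length L = v·t = 0.3559 m/s × 2382 s = 847.8 m.
In SI base units: W = 5.179 N, H = 5.057e+09 Pa, K = 1.230e-05.
By Archard's law, V = K·W·L/H = 1.230e-05 · 5.179 · 847.8 / 5.057e+09 = 1.068e-11 m³.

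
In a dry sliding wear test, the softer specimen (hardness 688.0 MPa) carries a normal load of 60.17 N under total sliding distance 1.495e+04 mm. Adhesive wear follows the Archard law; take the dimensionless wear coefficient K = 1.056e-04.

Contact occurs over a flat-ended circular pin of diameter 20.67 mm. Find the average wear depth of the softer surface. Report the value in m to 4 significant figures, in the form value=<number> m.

value=4.115e-07 m

The intermediates appear rounded. All arithmetic maintains full precision, and one final rounding, at 4 significant figures.
Distance covered L = 1.495e+04 mm = 14.95 m.
Hardness H = 688.0 MPa = 6.880e+08 Pa.
Pin diameter d = 20.67 mm = 0.02067 m. Contact area A = π·d²/4 = π·(0.02067 m)²/4 = 3.356e-04 m².
In SI base units, W = 60.17 N, H = 6.880e+08 Pa, K = 1.056e-04.
Wear volume V = K·W·L/H = 1.056e-04 · 60.17 · 14.95 / 6.880e+08 = 1.381e-10 m³.
Mean depth h = V/A = 1.381e-10 / 3.356e-04 = 4.115e-07 m.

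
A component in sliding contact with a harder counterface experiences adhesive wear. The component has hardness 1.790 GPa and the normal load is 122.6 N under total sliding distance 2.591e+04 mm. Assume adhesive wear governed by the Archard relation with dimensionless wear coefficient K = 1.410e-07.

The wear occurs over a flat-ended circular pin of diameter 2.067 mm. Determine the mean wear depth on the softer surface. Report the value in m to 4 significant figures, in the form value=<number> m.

The intermediates are displayed rounded — all arithmetic maintains exact precision. Rounded once at the end to 4 significant digits.
Distance L = 2.591e+04 mm = 25.91 m.
Hardness H = 1.790 GPa = 1.790e+09 Pa.
Pin diameter d = 2.067 mm = 0.002067 m. Contact area A = π·d²/4 = π·(0.002067 m)²/4 = 3.356e-06 m².
Collected in SI base units: W = 122.6 N, H = 1.790e+09 Pa, K = 1.410e-07.
The Archard volume V = K·W·L/H = 1.410e-07 · 122.6 · 25.91 / 1.790e+09 = 2.502e-13 m³.
Wear depth h = V/A = 2.502e-13 / 3.356e-06 = 7.457e-08 m.

value=7.457e-08 m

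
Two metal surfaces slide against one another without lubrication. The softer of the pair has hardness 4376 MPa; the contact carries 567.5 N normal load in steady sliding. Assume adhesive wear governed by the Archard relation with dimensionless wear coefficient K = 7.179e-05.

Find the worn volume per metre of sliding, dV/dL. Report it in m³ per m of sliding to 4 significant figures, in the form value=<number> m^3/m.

value=9.310e-12 m^3/m

Intermediates appear rounded. All working math maintains exact precision. Rounded once at the end, at 4 significant figures.
Convert: Hardness H = 4376 MPa = 4.376e+09 Pa.
Expressed in SI base units: W = 567.5 N, H = 4.376e+09 Pa, K = 7.179e-05.
The wear rate dV/dL = K·W/H (independent of L): 7.179e-05 · 567.5 / 4.376e+09 = 9.310e-12 m³/m.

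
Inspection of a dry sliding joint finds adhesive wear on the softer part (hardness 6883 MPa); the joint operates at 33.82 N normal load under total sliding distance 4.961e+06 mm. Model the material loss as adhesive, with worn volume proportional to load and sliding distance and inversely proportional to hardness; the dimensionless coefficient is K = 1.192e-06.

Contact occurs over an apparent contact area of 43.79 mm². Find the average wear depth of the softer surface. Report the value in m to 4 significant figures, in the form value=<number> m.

value=6.635e-07 m

The intermediates are shown rounded — the algebra keeps exact precision, and a lone final rounding to four significant digits.
Convert: Path length L = 4.961e+06 mm = 4961 m.
Convert: Hardness H = 6883 MPa = 6.883e+09 Pa.
Convert: Contact area A = 43.79 mm² = 4.379e-05 m².
Restated in SI base units: W = 33.82 N, H = 6.883e+09 Pa, K = 1.192e-06.
Wear volume V = K·W·L/H = 1.192e-06 · 33.82 · 4961 / 6.883e+09 = 2.906e-11 m³.
Mean depth h = V/A = 2.906e-11 / 4.379e-05 = 6.635e-07 m.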